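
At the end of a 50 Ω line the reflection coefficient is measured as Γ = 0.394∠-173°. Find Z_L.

Z_L = Z_0·(1 + Γ)/(1 − Γ) = 50·(0.609 − j0.048)/(1.39 + j0.048)

Z_L ≈ 21.8 − j2.48 Ω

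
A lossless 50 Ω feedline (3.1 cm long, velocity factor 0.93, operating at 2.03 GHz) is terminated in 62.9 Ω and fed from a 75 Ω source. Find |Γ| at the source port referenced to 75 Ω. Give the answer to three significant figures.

|Γ| ≈ 0.304

λ = v/f = 0.93·c / 2.03 GHz = 0.137 m
βl = 2π·l/λ = 2π × 0.226 = 81.2°
tan(βl) = 6.46
Z_in = Z_0·(Z_L + jZ_0·tanβl)/(Z_0 + jZ_L·tanβl) = 40.1 − j2.81 Ω
Γ_s = (Z_in − Z_s)/(Z_in + Z_s) = (-34.9 − j2.81)/(115 − j2.81), |Γ_s| = 0.304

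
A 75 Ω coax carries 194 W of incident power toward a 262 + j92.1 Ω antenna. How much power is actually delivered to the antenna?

|Γ| = |(187 + j92.1)/(337 + j92.1)| = 0.597
|Γ|² = 0.356
P_refl = |Γ|²·P_inc = 69.1 W, P_del = (1 − |Γ|²)·P_inc = 125 W

P_delivered ≈ 125 W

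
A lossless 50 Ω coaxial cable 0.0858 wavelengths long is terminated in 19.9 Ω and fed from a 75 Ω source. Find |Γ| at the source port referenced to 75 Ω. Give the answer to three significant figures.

|Γ| ≈ 0.531

βl = 2π × 0.0858 = 30.9°
tan(βl) = 0.598
Z_in = Z_0·(Z_L + jZ_0·tanβl)/(Z_0 + jZ_L·tanβl) = 25.6 + j23.8 Ω
Γ_s = (Z_in − Z_s)/(Z_in + Z_s) = (-49.4 + j23.8)/(101 + j23.8), |Γ_s| = 0.531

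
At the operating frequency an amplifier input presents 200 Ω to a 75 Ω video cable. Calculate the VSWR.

VSWR ≈ 2.67

For a purely resistive load, VSWR = R_L/Z_0 or Z_0/R_L (whichever > 1) = 200/75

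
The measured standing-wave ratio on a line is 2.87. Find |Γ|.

|Γ| ≈ 0.483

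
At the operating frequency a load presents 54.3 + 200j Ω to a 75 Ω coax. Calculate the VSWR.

Γ = (Z_L − Z_0)/(Z_L + Z_0) = (-20.7 + j200)/(129.3 + j200)
|Γ| = 201/238 = 0.844
VSWR = (1 + |Γ|)/(1 − |Γ|) = 1.84/0.156

VSWR ≈ 11.8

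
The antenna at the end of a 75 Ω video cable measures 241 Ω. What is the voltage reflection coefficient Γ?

Γ = (Z_L − Z_0)/(Z_L + Z_0) = (241 − 75)/(241 + 75) = 166/316

Γ = 0.525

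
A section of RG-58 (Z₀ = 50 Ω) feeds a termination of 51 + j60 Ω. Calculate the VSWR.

VSWR ≈ 3.09

Γ = (Z_L − Z_0)/(Z_L + Z_0) = (1 + j60)/(101 + j60)
|Γ| = 60/117 = 0.511
VSWR = (1 + |Γ|)/(1 − |Γ|) = 1.51/0.489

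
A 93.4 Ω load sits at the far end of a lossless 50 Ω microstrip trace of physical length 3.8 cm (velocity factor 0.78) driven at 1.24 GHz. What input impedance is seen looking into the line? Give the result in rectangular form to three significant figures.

λ = v/f = 0.78·c / 1.24 GHz = 0.189 m
βl = 2π·l/λ = 2π × 0.201 = 72.5°
tan(βl) = tan(72.5°) = 3.17
Z_in = Z_0·(Z_L + jZ_0·tanβl)/(Z_0 + jZ_L·tanβl)
     = 50·(93.4 + j159)/(50 + j296)

Z_in ≈ 28.6 − j10.9 Ω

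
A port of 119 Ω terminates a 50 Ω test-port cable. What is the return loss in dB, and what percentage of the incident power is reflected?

Γ = (119 − 50)/(119 + 50) = 0.408
RL = −20·log₁₀(0.408) = 7.78 dB
P_refl/P_inc = |Γ|² = 0.167

RL ≈ 7.78 dB; 16.7% of incident power reflected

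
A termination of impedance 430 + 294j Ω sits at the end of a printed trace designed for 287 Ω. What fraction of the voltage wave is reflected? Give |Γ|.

|Γ| ≈ 0.422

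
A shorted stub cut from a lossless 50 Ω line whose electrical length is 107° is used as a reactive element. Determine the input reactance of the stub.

X_in ≈ -164 Ω (capacitive)

tan(βl) = -3.27
For a shorted stub, Z_in = jZ_0·tan(βl)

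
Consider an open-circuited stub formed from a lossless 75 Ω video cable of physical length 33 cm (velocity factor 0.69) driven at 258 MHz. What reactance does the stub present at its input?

X_in ≈ 120 Ω (inductive)

λ = v/f = 0.69·c / 258 MHz = 0.802 m
βl = 2π·l/λ = 2π × 0.411 = 148°
tan(βl) = -0.623
For an open-circuited stub, Z_in = −jZ_0·cot(βl) = −jZ_0/tan(βl)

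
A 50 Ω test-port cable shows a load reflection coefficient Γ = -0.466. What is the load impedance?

Z_L ≈ 18.2 Ω

Z_L = Z_0·(1 + Γ)/(1 − Γ) = 50·(0.534)/(1.47)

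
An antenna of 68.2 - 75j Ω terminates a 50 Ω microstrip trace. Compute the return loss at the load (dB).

Γ = (18.2 − j75)/(118.2 − j75), |Γ| = 0.551
RL = −20·log₁₀|Γ| = −20·log₁₀(0.551)

RL ≈ 5.17 dB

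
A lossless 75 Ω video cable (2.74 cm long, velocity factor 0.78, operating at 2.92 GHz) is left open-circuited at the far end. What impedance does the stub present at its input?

Z_in ≈ +j48.9 Ω

λ = v/f = 0.78·c / 2.92 GHz = 0.0801 m
βl = 2π·l/λ = 2π × 0.342 = 123°
tan(βl) = -1.53
For an open-circuited stub, Z_in = −jZ_0·cot(βl) = −jZ_0/tan(βl)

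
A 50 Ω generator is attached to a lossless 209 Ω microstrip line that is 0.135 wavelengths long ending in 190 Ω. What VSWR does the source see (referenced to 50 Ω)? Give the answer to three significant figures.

VSWR ≈ 4.25

βl = 2π × 0.135 = 48.6°
tan(βl) = 1.13
Z_in = Z_0·(Z_L + jZ_0·tanβl)/(Z_0 + jZ_L·tanβl) = 211 + j19.9 Ω
Γ_s = (Z_in − Z_s)/(Z_in + Z_s) = (161 + j19.9)/(261 + j19.9), |Γ_s| = 0.619
VSWR = (1 + |Γ_s|)/(1 − |Γ_s|)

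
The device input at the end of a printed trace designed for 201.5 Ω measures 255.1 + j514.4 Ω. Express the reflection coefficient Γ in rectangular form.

Γ ≈ 0.611 + j0.438

Γ = (Z_L − Z_0)/(Z_L + Z_0) = (53.6 + j514.4)/(456.6 + j514.4)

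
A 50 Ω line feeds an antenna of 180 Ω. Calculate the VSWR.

VSWR ≈ 3.6

Γ = (180 − 50)/(180 + 50) = 0.565
VSWR = (1 + 0.565)/(1 − 0.565)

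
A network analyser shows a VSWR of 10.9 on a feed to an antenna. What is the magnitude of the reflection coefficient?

|Γ| = (S − 1)/(S + 1) = (10.9 − 1)/(10.9 + 1) = 9.9/11.9

|Γ| ≈ 0.832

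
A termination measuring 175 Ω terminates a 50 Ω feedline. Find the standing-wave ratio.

VSWR ≈ 3.5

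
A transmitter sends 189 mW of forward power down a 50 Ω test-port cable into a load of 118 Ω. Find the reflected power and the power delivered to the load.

Γ = (118 − 50)/(118 + 50) = 0.405
|Γ|² = 0.164
P_refl = |Γ|²·P_inc = 31 mW, P_del = (1 − |Γ|²)·P_inc = 158 mW

P_reflected ≈ 31 mW; P_delivered ≈ 158 mW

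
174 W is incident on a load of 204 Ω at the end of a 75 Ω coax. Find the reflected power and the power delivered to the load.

Γ = (204 − 75)/(204 + 75) = 0.462
|Γ|² = 0.214
P_refl = |Γ|²·P_inc = 37.2 W, P_del = (1 − |Γ|²)·P_inc = 137 W

P_reflected ≈ 37.2 W; P_delivered ≈ 137 W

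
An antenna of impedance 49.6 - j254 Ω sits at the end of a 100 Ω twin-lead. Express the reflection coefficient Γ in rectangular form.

Γ = (Z_L − Z_0)/(Z_L + Z_0) = (-50.4 − j254)/(149.6 − j254)

Γ ≈ 0.656 − j0.585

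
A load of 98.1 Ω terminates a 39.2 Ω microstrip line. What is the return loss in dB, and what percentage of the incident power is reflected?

RL ≈ 7.35 dB; 18.4% of incident power reflected

Γ = (98.1 − 39.2)/(98.1 + 39.2) = 0.429
RL = −20·log₁₀(0.429) = 7.35 dB
P_refl/P_inc = |Γ|² = 0.184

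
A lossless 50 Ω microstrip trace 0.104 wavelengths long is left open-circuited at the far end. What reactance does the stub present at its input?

βl = 2π × 0.104 = 37.4°
tan(βl) = 0.766
For an open-circuited stub, Z_in = −jZ_0·cot(βl) = −jZ_0/tan(βl)

X_in ≈ -65.3 Ω (capacitive)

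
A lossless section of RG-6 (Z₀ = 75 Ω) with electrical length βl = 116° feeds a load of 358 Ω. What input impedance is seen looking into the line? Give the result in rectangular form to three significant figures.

Z_in ≈ 19.2 + j34.6 Ω

tan(βl) = tan(116°) = -2.05
Z_in = Z_0·(Z_L + jZ_0·tanβl)/(Z_0 + jZ_L·tanβl)
     = 75·(358 − j154)/(75 − j734)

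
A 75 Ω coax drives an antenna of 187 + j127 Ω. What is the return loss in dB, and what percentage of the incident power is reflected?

Γ = (112 + j127)/(262 + j127), |Γ| = 0.582
RL = −20·log₁₀(0.582) = 4.71 dB
P_refl/P_inc = |Γ|² = 0.338

RL ≈ 4.71 dB; 33.8% of incident power reflected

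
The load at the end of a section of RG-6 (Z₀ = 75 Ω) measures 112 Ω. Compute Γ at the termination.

Γ = 0.198

Γ = (Z_L − Z_0)/(Z_L + Z_0) = (112 − 75)/(112 + 75) = 37/187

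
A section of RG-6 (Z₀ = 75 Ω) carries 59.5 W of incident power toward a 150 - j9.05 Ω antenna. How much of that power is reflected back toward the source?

P_reflected ≈ 6.7 W

|Γ| = |(75 − j9.05)/(225 − j9.05)| = 0.335
|Γ|² = 0.113
P_refl = |Γ|²·P_inc = 6.7 W, P_del = (1 − |Γ|²)·P_inc = 52.8 W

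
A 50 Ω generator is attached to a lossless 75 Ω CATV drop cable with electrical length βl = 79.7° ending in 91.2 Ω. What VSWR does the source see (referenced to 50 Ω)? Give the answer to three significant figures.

VSWR ≈ 1.26

tan(βl) = 5.5
Z_in = Z_0·(Z_L + jZ_0·tanβl)/(Z_0 + jZ_L·tanβl) = 62.3 − j4.32 Ω
Γ_s = (Z_in − Z_s)/(Z_in + Z_s) = (12.3 − j4.32)/(112 − j4.32), |Γ_s| = 0.116
VSWR = (1 + |Γ_s|)/(1 − |Γ_s|)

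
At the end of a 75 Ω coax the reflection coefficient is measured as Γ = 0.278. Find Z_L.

Z_L = Z_0·(1 + Γ)/(1 − Γ) = 75·(1.28)/(0.722)

Z_L ≈ 133 Ω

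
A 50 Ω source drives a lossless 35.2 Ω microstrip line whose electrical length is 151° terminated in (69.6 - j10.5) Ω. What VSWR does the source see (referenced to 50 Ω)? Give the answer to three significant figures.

tan(βl) = -0.554
Z_in = Z_0·(Z_L + jZ_0·tanβl)/(Z_0 + jZ_L·tanβl) = 47.9 + j27 Ω
Γ_s = (Z_in − Z_s)/(Z_in + Z_s) = (-2.06 + j27)/(97.9 + j27), |Γ_s| = 0.266
VSWR = (1 + |Γ_s|)/(1 − |Γ_s|)

VSWR ≈ 1.73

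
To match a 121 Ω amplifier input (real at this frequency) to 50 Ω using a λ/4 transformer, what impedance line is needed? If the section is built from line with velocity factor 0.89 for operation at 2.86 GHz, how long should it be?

Z_qwt = √(Z_0·R_L) = √(50 × 121) = √6050
λ = 0.89·c/f = 0.0934 m, so l = λ/4 = 0.0233 m

Z_qwt ≈ 77.8 Ω; length ≈ 2.33 cm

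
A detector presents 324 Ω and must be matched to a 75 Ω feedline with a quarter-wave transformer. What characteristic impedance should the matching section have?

Z_qwt = √(Z_0·R_L) = √(75 × 324) = √24300

Z_qwt ≈ 156 Ω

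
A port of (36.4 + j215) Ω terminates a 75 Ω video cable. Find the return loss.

Γ = (-38.6 + j215)/(111.4 + j215), |Γ| = 0.902
RL = −20·log₁₀|Γ| = −20·log₁₀(0.902)

RL ≈ 0.895 dB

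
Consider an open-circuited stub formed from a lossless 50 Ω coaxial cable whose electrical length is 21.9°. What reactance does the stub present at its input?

tan(βl) = 0.402
For an open-circuited stub, Z_in = −jZ_0·cot(βl) = −jZ_0/tan(βl)

X_in ≈ -124 Ω (capacitive)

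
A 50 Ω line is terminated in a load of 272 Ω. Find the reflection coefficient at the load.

Γ = (Z_L − Z_0)/(Z_L + Z_0) = (272 − 50)/(272 + 50) = 222/322

Γ = 0.689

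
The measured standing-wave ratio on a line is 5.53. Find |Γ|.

|Γ| = (S − 1)/(S + 1) = (5.53 − 1)/(5.53 + 1) = 4.53/6.53

|Γ| ≈ 0.694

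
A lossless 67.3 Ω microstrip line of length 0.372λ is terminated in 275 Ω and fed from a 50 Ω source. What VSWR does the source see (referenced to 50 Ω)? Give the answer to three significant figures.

βl = 2π × 0.372 = 134°
tan(βl) = -1.04
Z_in = Z_0·(Z_L + jZ_0·tanβl)/(Z_0 + jZ_L·tanβl) = 30.1 + j57.7 Ω
Γ_s = (Z_in − Z_s)/(Z_in + Z_s) = (-19.9 + j57.7)/(80.1 + j57.7), |Γ_s| = 0.619
VSWR = (1 + |Γ_s|)/(1 − |Γ_s|)

VSWR ≈ 4.24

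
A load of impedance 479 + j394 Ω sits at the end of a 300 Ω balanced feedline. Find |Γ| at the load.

Γ = (Z_L − Z_0)/(Z_L + Z_0) = (179 + j394)/(779 + j394)
|Γ| = 433/873

|Γ| ≈ 0.496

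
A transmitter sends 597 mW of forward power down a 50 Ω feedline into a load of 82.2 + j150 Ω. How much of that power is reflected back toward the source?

|Γ| = |(32.2 + j150)/(132.2 + j150)| = 0.767
|Γ|² = 0.589
P_refl = |Γ|²·P_inc = 351 mW, P_del = (1 − |Γ|²)·P_inc = 246 mW

P_reflected ≈ 351 mW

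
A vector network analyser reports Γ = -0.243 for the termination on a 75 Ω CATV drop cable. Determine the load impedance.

Z_L ≈ 45.7 Ω

Z_L = Z_0·(1 + Γ)/(1 − Γ) = 75·(0.757)/(1.24)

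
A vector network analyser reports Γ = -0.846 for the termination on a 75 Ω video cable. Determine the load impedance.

Z_L = Z_0·(1 + Γ)/(1 − Γ) = 75·(0.154)/(1.85)

Z_L ≈ 6.26 Ω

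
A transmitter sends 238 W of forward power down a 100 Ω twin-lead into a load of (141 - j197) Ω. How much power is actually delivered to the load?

P_delivered ≈ 139 W

|Γ| = |(41 − j197)/(241 − j197)| = 0.646
|Γ|² = 0.418
P_refl = |Γ|²·P_inc = 99.5 W, P_del = (1 − |Γ|²)·P_inc = 139 W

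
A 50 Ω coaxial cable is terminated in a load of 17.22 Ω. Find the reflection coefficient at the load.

Γ = (Z_L − Z_0)/(Z_L + Z_0) = (17.22 − 50)/(17.22 + 50) = -32.78/67.22

Γ = -0.488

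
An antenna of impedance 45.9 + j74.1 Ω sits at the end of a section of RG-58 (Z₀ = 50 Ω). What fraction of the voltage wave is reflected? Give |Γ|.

|Γ| ≈ 0.612

Γ = (Z_L − Z_0)/(Z_L + Z_0) = (-4.1 + j74.1)/(95.9 + j74.1)
|Γ| = 74.2/121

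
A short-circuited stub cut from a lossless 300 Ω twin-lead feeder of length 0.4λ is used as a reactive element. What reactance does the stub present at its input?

βl = 2π × 0.4 = 144°
tan(βl) = -0.727
For a short-circuited stub, Z_in = jZ_0·tan(βl)

X_in ≈ -218 Ω (capacitive)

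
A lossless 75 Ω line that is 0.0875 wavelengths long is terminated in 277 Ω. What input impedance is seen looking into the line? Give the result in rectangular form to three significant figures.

βl = 2π × 0.0875 = 31.5°
tan(βl) = tan(31.5°) = 0.613
Z_in = Z_0·(Z_L + jZ_0·tanβl)/(Z_0 + jZ_L·tanβl)
     = 75·(277 + j46)/(75 + j170)

Z_in ≈ 62.2 − j94.9 Ω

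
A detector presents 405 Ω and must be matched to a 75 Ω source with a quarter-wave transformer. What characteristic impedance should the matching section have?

Z_qwt ≈ 174 Ω

Z_qwt = √(Z_0·R_L) = √(75 × 405) = √30380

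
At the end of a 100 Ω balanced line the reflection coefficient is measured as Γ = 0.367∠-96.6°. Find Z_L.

Z_L ≈ 71 − j59.8 Ω

Z_L = Z_0·(1 + Γ)/(1 − Γ) = 100·(0.958 − j0.365)/(1.04 + j0.365)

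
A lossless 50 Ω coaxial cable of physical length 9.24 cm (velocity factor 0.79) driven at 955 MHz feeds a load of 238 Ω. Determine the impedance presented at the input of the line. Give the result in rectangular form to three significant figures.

Z_in ≈ 19.5 + j44.4 Ω

λ = v/f = 0.79·c / 955 MHz = 0.248 m
βl = 2π·l/λ = 2π × 0.372 = 134°
tan(βl) = tan(134°) = -1.03
Z_in = Z_0·(Z_L + jZ_0·tanβl)/(Z_0 + jZ_L·tanβl)
     = 50·(238 − j51.7)/(50 − j246)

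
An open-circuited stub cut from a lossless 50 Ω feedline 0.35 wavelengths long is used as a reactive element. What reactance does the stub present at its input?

X_in ≈ 36.3 Ω (inductive)

βl = 2π × 0.35 = 126°
tan(βl) = -1.38
For an open-circuited stub, Z_in = −jZ_0·cot(βl) = −jZ_0/tan(βl)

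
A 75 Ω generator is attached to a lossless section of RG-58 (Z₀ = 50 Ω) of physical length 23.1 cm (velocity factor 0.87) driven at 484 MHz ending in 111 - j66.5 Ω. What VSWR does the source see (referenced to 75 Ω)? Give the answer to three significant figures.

VSWR ≈ 2.26

λ = v/f = 0.87·c / 484 MHz = 0.539 m
βl = 2π·l/λ = 2π × 0.428 = 154°
tan(βl) = -0.483
Z_in = Z_0·(Z_L + jZ_0·tanβl)/(Z_0 + jZ_L·tanβl) = 107 + j67.8 Ω
Γ_s = (Z_in − Z_s)/(Z_in + Z_s) = (32.1 + j67.8)/(182 + j67.8), |Γ_s| = 0.386
VSWR = (1 + |Γ_s|)/(1 − |Γ_s|)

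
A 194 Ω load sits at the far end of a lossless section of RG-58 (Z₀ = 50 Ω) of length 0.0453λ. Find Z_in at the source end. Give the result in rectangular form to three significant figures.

βl = 2π × 0.0453 = 16.3°
tan(βl) = tan(16.3°) = 0.293
Z_in = Z_0·(Z_L + jZ_0·tanβl)/(Z_0 + jZ_L·tanβl)
     = 50·(194 + j14.6)/(50 + j56.8)

Z_in ≈ 92 − j89.8 Ω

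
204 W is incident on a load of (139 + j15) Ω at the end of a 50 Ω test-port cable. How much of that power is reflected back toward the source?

|Γ| = |(89 + j15)/(189 + j15)| = 0.476
|Γ|² = 0.227
P_refl = |Γ|²·P_inc = 46.2 W, P_del = (1 − |Γ|²)·P_inc = 158 W

P_reflected ≈ 46.2 W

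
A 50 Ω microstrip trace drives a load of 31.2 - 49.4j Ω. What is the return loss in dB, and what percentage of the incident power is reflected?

RL ≈ 5.1 dB; 30.9% of incident power reflected

Γ = (-18.8 − j49.4)/(81.2 − j49.4), |Γ| = 0.556
RL = −20·log₁₀(0.556) = 5.1 dB
P_refl/P_inc = |Γ|² = 0.309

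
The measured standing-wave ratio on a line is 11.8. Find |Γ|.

|Γ| ≈ 0.844

|Γ| = (S − 1)/(S + 1) = (11.8 − 1)/(11.8 + 1) = 10.8/12.8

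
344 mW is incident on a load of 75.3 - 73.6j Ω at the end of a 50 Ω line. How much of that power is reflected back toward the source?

P_reflected ≈ 98.7 mW

|Γ| = |(25.3 − j73.6)/(125.3 − j73.6)| = 0.536
|Γ|² = 0.287
P_refl = |Γ|²·P_inc = 98.7 mW, P_del = (1 − |Γ|²)·P_inc = 245 mW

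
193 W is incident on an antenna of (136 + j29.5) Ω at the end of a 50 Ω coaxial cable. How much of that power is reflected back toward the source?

|Γ| = |(86 + j29.5)/(186 + j29.5)| = 0.483
|Γ|² = 0.233
P_refl = |Γ|²·P_inc = 45 W, P_del = (1 − |Γ|²)·P_inc = 148 W

P_reflected ≈ 45 W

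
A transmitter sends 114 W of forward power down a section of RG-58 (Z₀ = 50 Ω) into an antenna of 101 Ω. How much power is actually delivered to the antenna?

P_delivered ≈ 101 W

Γ = (101 − 50)/(101 + 50) = 0.338
|Γ|² = 0.114
P_refl = |Γ|²·P_inc = 13 W, P_del = (1 − |Γ|²)·P_inc = 101 W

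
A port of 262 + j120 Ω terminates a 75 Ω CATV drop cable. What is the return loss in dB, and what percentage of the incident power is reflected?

Γ = (187 + j120)/(337 + j120), |Γ| = 0.621
RL = −20·log₁₀(0.621) = 4.14 dB
P_refl/P_inc = |Γ|² = 0.386

RL ≈ 4.14 dB; 38.6% of incident power reflected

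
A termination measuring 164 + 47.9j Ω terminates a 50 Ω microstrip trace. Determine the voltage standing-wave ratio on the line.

Γ = (Z_L − Z_0)/(Z_L + Z_0) = (114 + j47.9)/(214 + j47.9)
|Γ| = 124/219 = 0.564
VSWR = (1 + |Γ|)/(1 − |Γ|) = 1.56/0.436

VSWR ≈ 3.59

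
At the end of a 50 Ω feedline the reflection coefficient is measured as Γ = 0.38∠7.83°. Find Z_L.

Z_L ≈ 109 + j13.2 Ω

Z_L = Z_0·(1 + Γ)/(1 − Γ) = 50·(1.38 + j0.0518)/(0.624 − j0.0518)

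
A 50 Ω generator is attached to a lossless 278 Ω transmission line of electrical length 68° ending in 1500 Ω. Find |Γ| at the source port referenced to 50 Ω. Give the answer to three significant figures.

tan(βl) = 2.48
Z_in = Z_0·(Z_L + jZ_0·tanβl)/(Z_0 + jZ_L·tanβl) = 59.6 − j108 Ω
Γ_s = (Z_in − Z_s)/(Z_in + Z_s) = (9.6 − j108)/(110 − j108), |Γ_s| = 0.704

|Γ| ≈ 0.704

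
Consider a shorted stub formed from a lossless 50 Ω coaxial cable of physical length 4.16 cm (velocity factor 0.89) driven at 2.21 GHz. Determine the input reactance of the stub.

λ = v/f = 0.89·c / 2.21 GHz = 0.121 m
βl = 2π·l/λ = 2π × 0.344 = 124°
tan(βl) = -1.48
For a shorted stub, Z_in = jZ_0·tan(βl)

X_in ≈ -74.2 Ω (capacitive)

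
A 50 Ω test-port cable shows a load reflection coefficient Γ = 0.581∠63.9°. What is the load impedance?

Z_L ≈ 40.1 + j63.1 Ω

Z_L = Z_0·(1 + Γ)/(1 − Γ) = 50·(1.26 + j0.522)/(0.744 − j0.522)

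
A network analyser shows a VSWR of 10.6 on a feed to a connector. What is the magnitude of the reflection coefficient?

|Γ| = (S − 1)/(S + 1) = (10.6 − 1)/(10.6 + 1) = 9.6/11.6

|Γ| ≈ 0.828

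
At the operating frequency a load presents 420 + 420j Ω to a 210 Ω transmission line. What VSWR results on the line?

VSWR ≈ 4.27

Γ = (Z_L − Z_0)/(Z_L + Z_0) = (210 + j420)/(630 + j420)
|Γ| = 470/757 = 0.62
VSWR = (1 + |Γ|)/(1 − |Γ|) = 1.62/0.38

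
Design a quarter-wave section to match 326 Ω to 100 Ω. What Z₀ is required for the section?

Z_qwt ≈ 181 Ω

Z_qwt = √(Z_0·R_L) = √(100 × 326) = √32600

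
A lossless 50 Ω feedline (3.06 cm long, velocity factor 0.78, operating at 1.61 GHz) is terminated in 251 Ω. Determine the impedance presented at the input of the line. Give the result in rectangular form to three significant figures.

Z_in ≈ 10.6 − j12.1 Ω

λ = v/f = 0.78·c / 1.61 GHz = 0.145 m
βl = 2π·l/λ = 2π × 0.211 = 75.8°
tan(βl) = tan(75.8°) = 3.95
Z_in = Z_0·(Z_L + jZ_0·tanβl)/(Z_0 + jZ_L·tanβl)
     = 50·(251 + j198)/(50 + j991)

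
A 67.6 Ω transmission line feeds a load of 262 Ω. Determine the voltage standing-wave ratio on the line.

VSWR ≈ 3.88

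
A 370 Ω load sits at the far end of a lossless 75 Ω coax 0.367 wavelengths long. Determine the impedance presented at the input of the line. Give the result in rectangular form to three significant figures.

βl = 2π × 0.367 = 132°
tan(βl) = tan(132°) = -1.11
Z_in = Z_0·(Z_L + jZ_0·tanβl)/(Z_0 + jZ_L·tanβl)
     = 75·(370 − j82.9)/(75 − j409)

Z_in ≈ 26.7 + j62.9 Ω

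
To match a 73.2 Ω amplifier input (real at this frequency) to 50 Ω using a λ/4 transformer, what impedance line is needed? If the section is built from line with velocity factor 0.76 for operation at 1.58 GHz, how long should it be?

Z_qwt = √(Z_0·R_L) = √(50 × 73.2) = √3660
λ = 0.76·c/f = 0.144 m, so l = λ/4 = 0.0361 m

Z_qwt ≈ 60.5 Ω; length ≈ 3.61 cm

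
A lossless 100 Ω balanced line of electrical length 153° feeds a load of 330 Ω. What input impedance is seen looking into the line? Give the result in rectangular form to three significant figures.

tan(βl) = tan(153°) = -0.51
Z_in = Z_0·(Z_L + jZ_0·tanβl)/(Z_0 + jZ_L·tanβl)
     = 100·(330 − j51)/(100 − j168)

Z_in ≈ 109 + j132 Ω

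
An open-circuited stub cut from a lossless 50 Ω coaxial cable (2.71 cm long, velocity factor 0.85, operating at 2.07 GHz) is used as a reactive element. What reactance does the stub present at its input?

λ = v/f = 0.85·c / 2.07 GHz = 0.123 m
βl = 2π·l/λ = 2π × 0.22 = 79.2°
tan(βl) = 5.24
For an open-circuited stub, Z_in = −jZ_0·cot(βl) = −jZ_0/tan(βl)

X_in ≈ -9.54 Ω (capacitive)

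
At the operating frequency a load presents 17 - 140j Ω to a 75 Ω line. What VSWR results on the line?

VSWR ≈ 20

Γ = (Z_L − Z_0)/(Z_L + Z_0) = (-58 − j140)/(92 − j140)
|Γ| = 152/168 = 0.905
VSWR = (1 + |Γ|)/(1 − |Γ|) = 1.9/0.0954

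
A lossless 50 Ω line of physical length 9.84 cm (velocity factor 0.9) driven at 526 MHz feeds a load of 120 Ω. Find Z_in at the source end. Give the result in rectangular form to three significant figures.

Z_in ≈ 23.3 − j15.5 Ω

λ = v/f = 0.9·c / 526 MHz = 0.513 m
βl = 2π·l/λ = 2π × 0.192 = 69°
tan(βl) = tan(69°) = 2.61
Z_in = Z_0·(Z_L + jZ_0·tanβl)/(Z_0 + jZ_L·tanβl)
     = 50·(120 + j130)/(50 + j313)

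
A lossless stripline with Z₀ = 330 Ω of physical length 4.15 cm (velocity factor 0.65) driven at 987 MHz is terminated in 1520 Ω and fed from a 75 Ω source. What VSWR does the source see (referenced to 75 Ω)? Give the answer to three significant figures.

VSWR ≈ 2.77

λ = v/f = 0.65·c / 987 MHz = 0.198 m
βl = 2π·l/λ = 2π × 0.21 = 75.6°
tan(βl) = 3.9
Z_in = Z_0·(Z_L + jZ_0·tanβl)/(Z_0 + jZ_L·tanβl) = 76.1 − j80.4 Ω
Γ_s = (Z_in − Z_s)/(Z_in + Z_s) = (1.12 − j80.4)/(151 − j80.4), |Γ_s| = 0.47
VSWR = (1 + |Γ_s|)/(1 − |Γ_s|)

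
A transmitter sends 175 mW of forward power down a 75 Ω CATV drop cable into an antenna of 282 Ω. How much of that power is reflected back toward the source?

P_reflected ≈ 58.8 mW

Γ = (282 − 75)/(282 + 75) = 0.58
|Γ|² = 0.336
P_refl = |Γ|²·P_inc = 58.8 mW, P_del = (1 − |Γ|²)·P_inc = 116 mW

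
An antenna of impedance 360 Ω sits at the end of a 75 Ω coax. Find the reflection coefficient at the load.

Γ = 0.655

Γ = (Z_L − Z_0)/(Z_L + Z_0) = (360 − 75)/(360 + 75) = 285/435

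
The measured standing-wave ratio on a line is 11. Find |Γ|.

|Γ| = (S − 1)/(S + 1) = (11 − 1)/(11 + 1) = 10/12

|Γ| ≈ 0.833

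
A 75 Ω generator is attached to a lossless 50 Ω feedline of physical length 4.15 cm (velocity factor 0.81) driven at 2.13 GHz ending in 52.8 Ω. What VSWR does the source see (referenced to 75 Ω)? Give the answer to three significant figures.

VSWR ≈ 1.52

λ = v/f = 0.81·c / 2.13 GHz = 0.114 m
βl = 2π·l/λ = 2π × 0.364 = 131°
tan(βl) = -1.15
Z_in = Z_0·(Z_L + jZ_0·tanβl)/(Z_0 + jZ_L·tanβl) = 49.5 + j2.67 Ω
Γ_s = (Z_in − Z_s)/(Z_in + Z_s) = (-25.5 + j2.67)/(125 + j2.67), |Γ_s| = 0.205
VSWR = (1 + |Γ_s|)/(1 − |Γ_s|)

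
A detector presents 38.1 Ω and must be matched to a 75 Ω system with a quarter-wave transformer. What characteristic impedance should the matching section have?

Z_qwt ≈ 53.5 Ω

Z_qwt = √(Z_0·R_L) = √(75 × 38.1) = √2858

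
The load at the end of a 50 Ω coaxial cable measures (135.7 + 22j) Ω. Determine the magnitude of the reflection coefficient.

|Γ| ≈ 0.473

Γ = (Z_L − Z_0)/(Z_L + Z_0) = (85.7 + j22)/(185.7 + j22)
|Γ| = 88.5/187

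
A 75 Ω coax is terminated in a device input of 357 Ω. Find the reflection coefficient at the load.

Γ = (Z_L − Z_0)/(Z_L + Z_0) = (357 − 75)/(357 + 75) = 282/432

Γ = 0.653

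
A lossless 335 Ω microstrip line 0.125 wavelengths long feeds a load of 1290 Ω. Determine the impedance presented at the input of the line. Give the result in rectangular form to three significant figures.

βl = 2π × 0.125 = 45°
tan(βl) = tan(45°) = 1
Z_in = Z_0·(Z_L + jZ_0·tanβl)/(Z_0 + jZ_L·tanβl)
     = 335·(1290 + j335)/(335 + j1290)

Z_in ≈ 163 − j293 Ω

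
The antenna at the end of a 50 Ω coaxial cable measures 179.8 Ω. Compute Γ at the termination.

Γ = 0.565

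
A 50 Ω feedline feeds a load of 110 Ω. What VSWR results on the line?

Γ = (110 − 50)/(110 + 50) = 0.375
VSWR = (1 + 0.375)/(1 − 0.375)

VSWR ≈ 2.2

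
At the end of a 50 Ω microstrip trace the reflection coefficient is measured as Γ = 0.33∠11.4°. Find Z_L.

Z_L ≈ 96.5 + j14.1 Ω

Z_L = Z_0·(1 + Γ)/(1 − Γ) = 50·(1.32 + j0.0652)/(0.677 − j0.0652)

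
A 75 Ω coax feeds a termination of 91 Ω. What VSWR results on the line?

For a purely resistive load, VSWR = R_L/Z_0 or Z_0/R_L (whichever > 1) = 91/75

VSWR ≈ 1.21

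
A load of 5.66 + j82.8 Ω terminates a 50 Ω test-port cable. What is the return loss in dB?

Γ = (-44.34 + j82.8)/(55.66 + j82.8), |Γ| = 0.941
RL = −20·log₁₀|Γ| = −20·log₁₀(0.941)

RL ≈ 0.524 dB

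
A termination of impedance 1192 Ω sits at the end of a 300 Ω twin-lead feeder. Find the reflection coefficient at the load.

Γ = 0.598

Γ = (Z_L − Z_0)/(Z_L + Z_0) = (1192 − 300)/(1192 + 300) = 892/1492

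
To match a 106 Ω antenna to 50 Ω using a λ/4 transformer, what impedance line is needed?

Z_qwt ≈ 72.8 Ω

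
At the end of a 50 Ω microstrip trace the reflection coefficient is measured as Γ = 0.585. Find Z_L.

Z_L = Z_0·(1 + Γ)/(1 − Γ) = 50·(1.58)/(0.415)

Z_L ≈ 191 Ω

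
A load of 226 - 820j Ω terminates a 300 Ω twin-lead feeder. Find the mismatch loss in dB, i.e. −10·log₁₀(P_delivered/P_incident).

Γ = (-74 − j820)/(526 − j820), |Γ| = 0.845
|Γ|² = 0.714, so P_del/P_inc = 1 − |Γ|² = 0.286
ML = −10·log₁₀(1 − |Γ|²)

mismatch loss ≈ 5.44 dB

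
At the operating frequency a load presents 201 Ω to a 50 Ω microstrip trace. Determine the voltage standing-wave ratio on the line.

VSWR ≈ 4.02

Γ = (201 − 50)/(201 + 50) = 0.602
VSWR = (1 + 0.602)/(1 − 0.602)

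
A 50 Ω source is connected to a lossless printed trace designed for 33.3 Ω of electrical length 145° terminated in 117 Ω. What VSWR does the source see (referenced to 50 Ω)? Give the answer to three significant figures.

tan(βl) = -0.7
Z_in = Z_0·(Z_L + jZ_0·tanβl)/(Z_0 + jZ_L·tanβl) = 24.7 + j37.5 Ω
Γ_s = (Z_in − Z_s)/(Z_in + Z_s) = (-25.3 + j37.5)/(74.7 + j37.5), |Γ_s| = 0.541
VSWR = (1 + |Γ_s|)/(1 − |Γ_s|)

VSWR ≈ 3.36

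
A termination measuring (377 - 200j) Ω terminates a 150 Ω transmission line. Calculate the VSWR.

Γ = (Z_L − Z_0)/(Z_L + Z_0) = (227 − j200)/(527 − j200)
|Γ| = 303/564 = 0.537
VSWR = (1 + |Γ|)/(1 − |Γ|) = 1.54/0.463

VSWR ≈ 3.32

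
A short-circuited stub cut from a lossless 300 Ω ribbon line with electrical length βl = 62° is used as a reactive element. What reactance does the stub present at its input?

X_in ≈ 564 Ω (inductive)

tan(βl) = 1.88
For a short-circuited stub, Z_in = jZ_0·tan(βl)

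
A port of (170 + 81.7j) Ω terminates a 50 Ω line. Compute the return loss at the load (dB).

RL ≈ 4.17 dB

Γ = (120 + j81.7)/(220 + j81.7), |Γ| = 0.619
RL = −20·log₁₀|Γ| = −20·log₁₀(0.619)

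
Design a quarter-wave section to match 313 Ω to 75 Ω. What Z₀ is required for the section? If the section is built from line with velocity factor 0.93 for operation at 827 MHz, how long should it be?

Z_qwt ≈ 153 Ω; length ≈ 8.43 cm

Z_qwt = √(Z_0·R_L) = √(75 × 313) = √23480
λ = 0.93·c/f = 0.337 m, so l = λ/4 = 0.0843 m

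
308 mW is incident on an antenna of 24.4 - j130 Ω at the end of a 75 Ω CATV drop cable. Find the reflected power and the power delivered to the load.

P_reflected ≈ 224 mW; P_delivered ≈ 84.2 mW

|Γ| = |(-50.6 − j130)/(99.4 − j130)| = 0.852
|Γ|² = 0.727
P_refl = |Γ|²·P_inc = 224 mW, P_del = (1 − |Γ|²)·P_inc = 84.2 mW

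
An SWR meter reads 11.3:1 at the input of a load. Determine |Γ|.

|Γ| = (S − 1)/(S + 1) = (11.3 − 1)/(11.3 + 1) = 10.3/12.3

|Γ| ≈ 0.837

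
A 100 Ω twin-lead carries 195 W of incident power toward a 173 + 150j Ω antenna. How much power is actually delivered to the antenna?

P_delivered ≈ 139 W

|Γ| = |(73 + j150)/(273 + j150)| = 0.536
|Γ|² = 0.287
P_refl = |Γ|²·P_inc = 55.9 W, P_del = (1 − |Γ|²)·P_inc = 139 W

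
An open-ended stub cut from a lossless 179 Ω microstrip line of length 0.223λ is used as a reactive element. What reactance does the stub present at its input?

βl = 2π × 0.223 = 80.3°
tan(βl) = 5.84
For an open-ended stub, Z_in = −jZ_0·cot(βl) = −jZ_0/tan(βl)

X_in ≈ -30.7 Ω (capacitive)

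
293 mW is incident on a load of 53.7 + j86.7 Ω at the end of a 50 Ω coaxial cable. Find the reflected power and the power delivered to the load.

|Γ| = |(3.7 + j86.7)/(103.7 + j86.7)| = 0.642
|Γ|² = 0.412
P_refl = |Γ|²·P_inc = 121 mW, P_del = (1 − |Γ|²)·P_inc = 172 mW

P_reflected ≈ 121 mW; P_delivered ≈ 172 mW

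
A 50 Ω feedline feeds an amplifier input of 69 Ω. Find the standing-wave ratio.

For a purely resistive load, VSWR = R_L/Z_0 or Z_0/R_L (whichever > 1) = 69/50

VSWR ≈ 1.38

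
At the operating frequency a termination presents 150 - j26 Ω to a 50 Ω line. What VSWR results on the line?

VSWR ≈ 3.1

Γ = (Z_L − Z_0)/(Z_L + Z_0) = (100 − j26)/(200 − j26)
|Γ| = 103/202 = 0.512
VSWR = (1 + |Γ|)/(1 − |Γ|) = 1.51/0.488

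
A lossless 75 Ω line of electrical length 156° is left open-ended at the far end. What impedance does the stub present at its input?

tan(βl) = -0.445
For an open-ended stub, Z_in = −jZ_0·cot(βl) = −jZ_0/tan(βl)

Z_in ≈ +j168 Ω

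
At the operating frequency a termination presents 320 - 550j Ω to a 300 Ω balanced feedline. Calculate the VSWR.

VSWR ≈ 4.95

Γ = (Z_L − Z_0)/(Z_L + Z_0) = (20 − j550)/(620 − j550)
|Γ| = 550/829 = 0.664
VSWR = (1 + |Γ|)/(1 − |Γ|) = 1.66/0.336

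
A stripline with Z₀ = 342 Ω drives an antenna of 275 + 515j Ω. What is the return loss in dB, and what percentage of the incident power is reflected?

RL ≈ 3.79 dB; 41.8% of incident power reflected

Γ = (-67 + j515)/(617 + j515), |Γ| = 0.646
RL = −20·log₁₀(0.646) = 3.79 dB
P_refl/P_inc = |Γ|² = 0.418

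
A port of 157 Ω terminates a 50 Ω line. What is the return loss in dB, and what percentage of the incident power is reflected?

Γ = (157 − 50)/(157 + 50) = 0.517
RL = −20·log₁₀(0.517) = 5.73 dB
P_refl/P_inc = |Γ|² = 0.267

RL ≈ 5.73 dB; 26.7% of incident power reflected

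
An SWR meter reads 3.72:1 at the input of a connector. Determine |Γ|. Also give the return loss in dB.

|Γ| = (S − 1)/(S + 1) = (3.72 − 1)/(3.72 + 1) = 2.72/4.72
RL = −20·log₁₀|Γ| = −20·log₁₀(0.576)

|Γ| ≈ 0.576; return loss ≈ 4.79 dB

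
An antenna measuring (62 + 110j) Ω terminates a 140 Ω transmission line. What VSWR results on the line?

Γ = (Z_L − Z_0)/(Z_L + Z_0) = (-78 + j110)/(202 + j110)
|Γ| = 135/230 = 0.586
VSWR = (1 + |Γ|)/(1 − |Γ|) = 1.59/0.414

VSWR ≈ 3.83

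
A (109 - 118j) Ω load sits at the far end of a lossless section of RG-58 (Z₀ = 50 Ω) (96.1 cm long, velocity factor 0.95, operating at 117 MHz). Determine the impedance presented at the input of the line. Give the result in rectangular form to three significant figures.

λ = v/f = 0.95·c / 117 MHz = 2.44 m
βl = 2π·l/λ = 2π × 0.395 = 142°
tan(βl) = tan(142°) = -0.781
Z_in = Z_0·(Z_L + jZ_0·tanβl)/(Z_0 + jZ_L·tanβl)
     = 50·(109 − j157)/(-42.1 − j85.1)

Z_in ≈ 48.7 + j88.1 Ω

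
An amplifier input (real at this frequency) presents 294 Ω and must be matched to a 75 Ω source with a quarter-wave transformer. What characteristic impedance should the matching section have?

Z_qwt ≈ 148 Ω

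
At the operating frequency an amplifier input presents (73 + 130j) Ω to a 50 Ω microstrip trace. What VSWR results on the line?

VSWR ≈ 6.62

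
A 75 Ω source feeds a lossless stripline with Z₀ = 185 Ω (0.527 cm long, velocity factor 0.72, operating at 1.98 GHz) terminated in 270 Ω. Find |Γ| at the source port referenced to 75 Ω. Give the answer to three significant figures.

λ = v/f = 0.72·c / 1.98 GHz = 0.109 m
βl = 2π·l/λ = 2π × 0.0483 = 17.4°
tan(βl) = 0.313
Z_in = Z_0·(Z_L + jZ_0·tanβl)/(Z_0 + jZ_L·tanβl) = 245 − j54.2 Ω
Γ_s = (Z_in − Z_s)/(Z_in + Z_s) = (170 − j54.2)/(320 − j54.2), |Γ_s| = 0.55

|Γ| ≈ 0.55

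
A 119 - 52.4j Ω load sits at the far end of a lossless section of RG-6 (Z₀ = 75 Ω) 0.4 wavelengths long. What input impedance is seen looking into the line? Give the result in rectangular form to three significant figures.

βl = 2π × 0.4 = 144°
tan(βl) = tan(144°) = -0.727
Z_in = Z_0·(Z_L + jZ_0·tanβl)/(Z_0 + jZ_L·tanβl)
     = 75·(119 − j107)/(36.9 − j86.5)

Z_in ≈ 116 + j53.8 Ω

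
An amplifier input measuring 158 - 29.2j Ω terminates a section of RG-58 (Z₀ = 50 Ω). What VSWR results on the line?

VSWR ≈ 3.28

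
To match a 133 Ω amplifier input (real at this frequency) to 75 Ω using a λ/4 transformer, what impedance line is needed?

Z_qwt ≈ 99.9 Ω

Z_qwt = √(Z_0·R_L) = √(75 × 133) = √9975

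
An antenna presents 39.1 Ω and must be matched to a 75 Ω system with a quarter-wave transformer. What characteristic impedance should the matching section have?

Z_qwt = √(Z_0·R_L) = √(75 × 39.1) = √2932

Z_qwt ≈ 54.2 Ω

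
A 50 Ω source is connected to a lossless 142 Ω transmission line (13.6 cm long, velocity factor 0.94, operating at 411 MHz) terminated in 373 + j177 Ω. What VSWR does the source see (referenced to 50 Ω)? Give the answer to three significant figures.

λ = v/f = 0.94·c / 411 MHz = 0.686 m
βl = 2π·l/λ = 2π × 0.198 = 71.4°
tan(βl) = 2.96
Z_in = Z_0·(Z_L + jZ_0·tanβl)/(Z_0 + jZ_L·tanβl) = 53.8 − j66.5 Ω
Γ_s = (Z_in − Z_s)/(Z_in + Z_s) = (3.77 − j66.5)/(104 − j66.5), |Γ_s| = 0.541
VSWR = (1 + |Γ_s|)/(1 − |Γ_s|)

VSWR ≈ 3.35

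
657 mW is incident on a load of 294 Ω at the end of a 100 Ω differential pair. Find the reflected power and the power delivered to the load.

Γ = (294 − 100)/(294 + 100) = 0.492
|Γ|² = 0.242
P_refl = |Γ|²·P_inc = 159 mW, P_del = (1 − |Γ|²)·P_inc = 498 mW

P_reflected ≈ 159 mW; P_delivered ≈ 498 mW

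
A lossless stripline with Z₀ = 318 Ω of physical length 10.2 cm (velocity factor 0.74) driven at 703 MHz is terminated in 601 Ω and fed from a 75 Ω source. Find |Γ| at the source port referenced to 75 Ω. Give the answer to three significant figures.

λ = v/f = 0.74·c / 703 MHz = 0.316 m
βl = 2π·l/λ = 2π × 0.323 = 116°
tan(βl) = -2.03
Z_in = Z_0·(Z_L + jZ_0·tanβl)/(Z_0 + jZ_L·tanβl) = 196 + j106 Ω
Γ_s = (Z_in − Z_s)/(Z_in + Z_s) = (121 + j106)/(271 + j106), |Γ_s| = 0.552

|Γ| ≈ 0.552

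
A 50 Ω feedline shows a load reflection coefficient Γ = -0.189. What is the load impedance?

Z_L = Z_0·(1 + Γ)/(1 − Γ) = 50·(0.811)/(1.19)

Z_L ≈ 34.1 Ω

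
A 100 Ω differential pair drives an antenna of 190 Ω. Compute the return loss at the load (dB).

RL ≈ 10.2 dB

Γ = (190 − 100)/(190 + 100) = 0.31
RL = −20·log₁₀|Γ| = −20·log₁₀(0.31)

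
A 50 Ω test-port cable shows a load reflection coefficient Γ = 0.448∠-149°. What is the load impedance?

Z_L ≈ 20.3 − j11.7 Ω

Z_L = Z_0·(1 + Γ)/(1 − Γ) = 50·(0.616 − j0.231)/(1.38 + j0.231)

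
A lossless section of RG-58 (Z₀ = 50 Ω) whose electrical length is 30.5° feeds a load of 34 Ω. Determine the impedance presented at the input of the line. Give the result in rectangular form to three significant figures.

tan(βl) = tan(30.5°) = 0.589
Z_in = Z_0·(Z_L + jZ_0·tanβl)/(Z_0 + jZ_L·tanβl)
     = 50·(34 + j29.5)/(50 + j20)

Z_in ≈ 39.5 + j13.6 Ω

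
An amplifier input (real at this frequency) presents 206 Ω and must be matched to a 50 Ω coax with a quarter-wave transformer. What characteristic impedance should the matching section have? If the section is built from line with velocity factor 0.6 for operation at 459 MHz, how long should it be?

Z_qwt = √(Z_0·R_L) = √(50 × 206) = √10300
λ = 0.6·c/f = 0.392 m, so l = λ/4 = 0.098 m

Z_qwt ≈ 101 Ω; length ≈ 9.8 cm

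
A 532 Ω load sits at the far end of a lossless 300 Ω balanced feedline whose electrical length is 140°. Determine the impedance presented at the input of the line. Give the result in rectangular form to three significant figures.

tan(βl) = tan(140°) = -0.839
Z_in = Z_0·(Z_L + jZ_0·tanβl)/(Z_0 + jZ_L·tanβl)
     = 300·(532 − j252)/(300 − j446)

Z_in ≈ 282 + j168 Ω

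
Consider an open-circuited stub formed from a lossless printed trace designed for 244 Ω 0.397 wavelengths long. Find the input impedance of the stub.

βl = 2π × 0.397 = 143°
tan(βl) = -0.756
For an open-circuited stub, Z_in = −jZ_0·cot(βl) = −jZ_0/tan(βl)

Z_in ≈ +j323 Ω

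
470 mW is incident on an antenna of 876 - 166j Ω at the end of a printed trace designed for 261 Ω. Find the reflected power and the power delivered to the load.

P_reflected ≈ 144 mW; P_delivered ≈ 326 mW

|Γ| = |(615 − j166)/(1137 − j166)| = 0.554
|Γ|² = 0.307
P_refl = |Γ|²·P_inc = 144 mW, P_del = (1 − |Γ|²)·P_inc = 326 mW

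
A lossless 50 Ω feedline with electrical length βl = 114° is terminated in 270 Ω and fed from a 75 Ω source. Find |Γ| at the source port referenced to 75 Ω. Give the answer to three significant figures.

tan(βl) = -2.25
Z_in = Z_0·(Z_L + jZ_0·tanβl)/(Z_0 + jZ_L·tanβl) = 11 + j21.4 Ω
Γ_s = (Z_in − Z_s)/(Z_in + Z_s) = (-64 + j21.4)/(86 + j21.4), |Γ_s| = 0.761

|Γ| ≈ 0.761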